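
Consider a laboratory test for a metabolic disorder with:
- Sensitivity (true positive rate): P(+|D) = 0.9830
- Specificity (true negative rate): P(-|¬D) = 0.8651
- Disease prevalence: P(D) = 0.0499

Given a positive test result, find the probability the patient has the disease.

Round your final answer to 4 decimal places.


Let D = has disease, + = positive test

Given:
- P(D) = 0.0499 (prevalence)
- P(+|D) = 0.9830 (sensitivity)
- P(-|¬D) = 0.8651 (specificity)
- P(+|¬D) = 0.1349 (false positive rate = 1 - specificity)

Step 1: Find P(+)
P(+) = P(+|D)P(D) + P(+|¬D)P(¬D)
     = 0.9830 × 0.0499 + 0.1349 × 0.9501
     = 0.04905170 + 0.12816849
     = 0.17722019

Step 2: Apply Bayes' theorem for P(D|+)
P(D|+) = P(+|D)P(D) / P(+)
       = 0.04905170 / 0.17722019
       = 0.2768


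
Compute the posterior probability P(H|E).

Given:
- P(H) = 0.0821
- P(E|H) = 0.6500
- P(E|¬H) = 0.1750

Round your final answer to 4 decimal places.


Bayes' theorem: P(H|E) = P(E|H) × P(H) / P(E)

Step 1: Calculate P(E) using law of total probability
P(E) = P(E|H)P(H) + P(E|¬H)P(¬H)
     = 0.6500 × 0.0821 + 0.1750 × 0.9179
     = 0.05336500 + 0.16063250
     = 0.21399750

Step 2: Apply Bayes' theorem
P(H|E) = P(E|H) × P(H) / P(E)
       = 0.05336500 / 0.21399750
       = 0.2494


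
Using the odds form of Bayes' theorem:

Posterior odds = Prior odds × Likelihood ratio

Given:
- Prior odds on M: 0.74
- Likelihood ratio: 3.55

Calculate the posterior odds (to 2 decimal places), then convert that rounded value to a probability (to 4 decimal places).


Step 1: Calculate posterior odds
Posterior odds = Prior odds × LR
               = 0.74 × 3.55
               = 2.63

Step 2: Convert to probability
P(M|E) = Posterior odds / (1 + Posterior odds)
       = 2.63 / (1 + 2.63)
       = 2.63 / 3.63
       = 0.7245

The evidence increased P(M) from 0.4253 to 0.7245.


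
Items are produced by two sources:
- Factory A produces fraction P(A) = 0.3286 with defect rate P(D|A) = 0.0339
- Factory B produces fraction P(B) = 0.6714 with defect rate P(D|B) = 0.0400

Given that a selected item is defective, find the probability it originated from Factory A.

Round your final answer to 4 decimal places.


Let A = from Factory A, D = defective

Given:
- P(A) = 0.3286, P(B) = 0.6714
- P(D|A) = 0.0339, P(D|B) = 0.0400

Step 1: Find P(D)
P(D) = P(D|A)P(A) + P(D|B)P(B)
     = 0.0339 × 0.3286 + 0.0400 × 0.6714
     = 0.01113954 + 0.02685600
     = 0.03799554

Step 2: Apply Bayes' theorem
P(A|D) = P(D|A)P(A) / P(D)
       = 0.01113954 / 0.03799554
       = 0.2932


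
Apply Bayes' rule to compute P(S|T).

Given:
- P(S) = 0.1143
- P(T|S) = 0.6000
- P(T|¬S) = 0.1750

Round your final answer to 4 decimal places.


Bayes' theorem: P(S|T) = P(T|S) × P(S) / P(T)

Step 1: Calculate P(T) using law of total probability
P(T) = P(T|S)P(S) + P(T|¬S)P(¬S)
     = 0.6000 × 0.1143 + 0.1750 × 0.8857
     = 0.06858000 + 0.15499750
     = 0.22357750

Step 2: Apply Bayes' theorem
P(S|T) = P(T|S) × P(S) / P(T)
       = 0.06858000 / 0.22357750
       = 0.3067


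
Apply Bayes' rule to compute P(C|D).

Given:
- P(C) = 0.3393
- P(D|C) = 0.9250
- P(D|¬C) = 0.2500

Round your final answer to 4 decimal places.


Bayes' theorem: P(C|D) = P(D|C) × P(C) / P(D)

Step 1: Calculate P(D) using law of total probability
P(D) = P(D|C)P(C) + P(D|¬C)P(¬C)
     = 0.9250 × 0.3393 + 0.2500 × 0.6607
     = 0.31385250 + 0.16517500
     = 0.47902750

Step 2: Apply Bayes' theorem
P(C|D) = P(D|C) × P(C) / P(D)
       = 0.31385250 / 0.47902750
       = 0.6552


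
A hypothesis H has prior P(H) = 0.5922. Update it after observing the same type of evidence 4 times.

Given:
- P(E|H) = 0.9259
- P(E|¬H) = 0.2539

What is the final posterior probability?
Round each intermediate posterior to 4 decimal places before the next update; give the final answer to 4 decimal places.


Sequential Bayesian updating:

Initial prior: P(H) = 0.5922

Update 1:
  P(E) = 0.9259 × 0.5922 + 0.2539 × 0.4078 = 0.54831798 + 0.10354042 = 0.65185840
  P(H|E) = 0.54831798 / 0.65185840 = 0.8412

Update 2:
  P(E) = 0.9259 × 0.8412 + 0.2539 × 0.1588 = 0.77886708 + 0.04031932 = 0.81918640
  P(H|E) = 0.77886708 / 0.81918640 = 0.9508

Update 3:
  P(E) = 0.9259 × 0.9508 + 0.2539 × 0.0492 = 0.88034572 + 0.01249188 = 0.89283760
  P(H|E) = 0.88034572 / 0.89283760 = 0.9860

Update 4:
  P(E) = 0.9259 × 0.9860 + 0.2539 × 0.0140 = 0.91293740 + 0.00355460 = 0.91649200
  P(H|E) = 0.91293740 / 0.91649200 = 0.9961

Final posterior: 0.9961


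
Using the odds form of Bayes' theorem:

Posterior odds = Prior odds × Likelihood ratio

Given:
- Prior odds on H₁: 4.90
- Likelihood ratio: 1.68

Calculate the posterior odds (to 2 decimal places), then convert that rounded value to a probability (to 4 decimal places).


Step 1: Calculate posterior odds
Posterior odds = Prior odds × LR
               = 4.90 × 1.68
               = 8.23

Step 2: Convert to probability
P(H₁|E) = Posterior odds / (1 + Posterior odds)
       = 8.23 / (1 + 8.23)
       = 8.23 / 9.23
       = 0.8917

The evidence increased P(H₁) from 0.8305 to 0.8917.


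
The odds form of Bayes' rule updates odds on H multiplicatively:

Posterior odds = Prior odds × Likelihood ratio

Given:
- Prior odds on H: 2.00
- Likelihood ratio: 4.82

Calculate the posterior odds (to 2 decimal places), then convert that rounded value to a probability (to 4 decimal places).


Step 1: Calculate posterior odds
Posterior odds = Prior odds × LR
               = 2.00 × 4.82
               = 9.64

Step 2: Convert to probability
P(H|E) = Posterior odds / (1 + Posterior odds)
       = 9.64 / (1 + 9.64)
       = 9.64 / 10.64
       = 0.9060

The evidence increased P(H) from 0.6667 to 0.9060.


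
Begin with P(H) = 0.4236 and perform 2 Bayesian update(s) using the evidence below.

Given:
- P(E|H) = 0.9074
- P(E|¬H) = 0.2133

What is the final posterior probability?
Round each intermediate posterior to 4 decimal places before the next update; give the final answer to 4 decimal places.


Sequential Bayesian updating:

Initial prior: P(H) = 0.4236

Update 1:
  P(E) = 0.9074 × 0.4236 + 0.2133 × 0.5764 = 0.38437464 + 0.12294612 = 0.50732076
  P(H|E) = 0.38437464 / 0.50732076 = 0.7577

Update 2:
  P(E) = 0.9074 × 0.7577 + 0.2133 × 0.2423 = 0.68753698 + 0.05168259 = 0.73921957
  P(H|E) = 0.68753698 / 0.73921957 = 0.9301

Final posterior: 0.9301


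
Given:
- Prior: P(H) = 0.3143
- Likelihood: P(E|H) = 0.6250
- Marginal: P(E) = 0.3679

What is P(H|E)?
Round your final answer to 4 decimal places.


Using Bayes' theorem:

P(H|E) = P(E|H) × P(H) / P(E)
       = 0.6250 × 0.3143 / 0.3679
       = 0.19643750 / 0.3679
       = 0.5339

The evidence strengthens our belief in H.
Prior: 0.3143 → Posterior: 0.5339


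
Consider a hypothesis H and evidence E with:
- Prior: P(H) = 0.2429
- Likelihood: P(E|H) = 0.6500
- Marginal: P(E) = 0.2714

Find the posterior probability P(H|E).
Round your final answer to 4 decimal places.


Using Bayes' theorem:

P(H|E) = P(E|H) × P(H) / P(E)
       = 0.6500 × 0.2429 / 0.2714
       = 0.15788500 / 0.2714
       = 0.5817

The evidence strengthens our belief in H.
Prior: 0.2429 → Posterior: 0.5817


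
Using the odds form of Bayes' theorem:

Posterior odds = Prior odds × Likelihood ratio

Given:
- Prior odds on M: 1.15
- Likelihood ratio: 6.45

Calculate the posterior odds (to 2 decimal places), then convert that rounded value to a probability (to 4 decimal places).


Step 1: Calculate posterior odds
Posterior odds = Prior odds × LR
               = 1.15 × 6.45
               = 7.42

Step 2: Convert to probability
P(M|E) = Posterior odds / (1 + Posterior odds)
       = 7.42 / (1 + 7.42)
       = 7.42 / 8.42
       = 0.8812

The evidence increased P(M) from 0.5349 to 0.8812.


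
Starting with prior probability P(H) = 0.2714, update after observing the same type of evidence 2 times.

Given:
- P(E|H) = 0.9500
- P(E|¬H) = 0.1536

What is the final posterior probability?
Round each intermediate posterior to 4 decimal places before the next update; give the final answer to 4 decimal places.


Sequential Bayesian updating:

Initial prior: P(H) = 0.2714

Update 1:
  P(E) = 0.9500 × 0.2714 + 0.1536 × 0.7286 = 0.25783000 + 0.11191296 = 0.36974296
  P(H|E) = 0.25783000 / 0.36974296 = 0.6973

Update 2:
  P(E) = 0.9500 × 0.6973 + 0.1536 × 0.3027 = 0.66243500 + 0.04649472 = 0.70892972
  P(H|E) = 0.66243500 / 0.70892972 = 0.9344

Final posterior: 0.9344


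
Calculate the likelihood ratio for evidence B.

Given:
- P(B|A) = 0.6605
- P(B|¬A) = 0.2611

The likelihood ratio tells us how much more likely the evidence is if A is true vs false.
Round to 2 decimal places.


Likelihood Ratio (LR) = P(B|A) / P(B|¬A)

LR = 0.6605 / 0.2611
   = 2.53

The evidence is 2.53 times more likely if A is true than if A is false.
LR > 1, so observing B raises the odds in favor of A.


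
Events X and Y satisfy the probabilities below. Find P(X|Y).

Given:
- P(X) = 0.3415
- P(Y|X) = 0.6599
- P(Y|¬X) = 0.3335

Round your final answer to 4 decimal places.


Bayes' theorem: P(X|Y) = P(Y|X) × P(X) / P(Y)

Step 1: Calculate P(Y) using law of total probability
P(Y) = P(Y|X)P(X) + P(Y|¬X)P(¬X)
     = 0.6599 × 0.3415 + 0.3335 × 0.6585
     = 0.22535585 + 0.21960975
     = 0.44496560

Step 2: Apply Bayes' theorem
P(X|Y) = P(Y|X) × P(X) / P(Y)
       = 0.22535585 / 0.44496560
       = 0.5065


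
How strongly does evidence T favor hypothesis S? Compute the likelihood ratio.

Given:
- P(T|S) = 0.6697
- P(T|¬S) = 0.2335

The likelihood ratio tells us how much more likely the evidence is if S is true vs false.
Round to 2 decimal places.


Likelihood Ratio (LR) = P(T|S) / P(T|¬S)

LR = 0.6697 / 0.2335
   = 2.87

The evidence is 2.87 times more likely if S is true than if S is false.
Because LR exceeds 1, T is evidence for S.


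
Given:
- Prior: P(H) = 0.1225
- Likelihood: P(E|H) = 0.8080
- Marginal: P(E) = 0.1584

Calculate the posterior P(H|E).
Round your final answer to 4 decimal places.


Using Bayes' theorem:

P(H|E) = P(E|H) × P(H) / P(E)
       = 0.8080 × 0.1225 / 0.1584
       = 0.09898000 / 0.1584
       = 0.6249

The evidence strengthens our belief in H.
Prior: 0.1225 → Posterior: 0.6249


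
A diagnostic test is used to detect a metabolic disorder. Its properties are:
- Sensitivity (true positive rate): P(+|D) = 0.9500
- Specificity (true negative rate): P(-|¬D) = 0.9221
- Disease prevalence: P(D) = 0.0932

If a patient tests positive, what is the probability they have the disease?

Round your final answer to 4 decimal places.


Let D = has disease, + = positive test

Given:
- P(D) = 0.0932 (prevalence)
- P(+|D) = 0.9500 (sensitivity)
- P(-|¬D) = 0.9221 (specificity)
- P(+|¬D) = 0.0779 (false positive rate = 1 - specificity)

Step 1: Find P(+)
P(+) = P(+|D)P(D) + P(+|¬D)P(¬D)
     = 0.9500 × 0.0932 + 0.0779 × 0.9068
     = 0.08854000 + 0.07063972
     = 0.15917972

Step 2: Apply Bayes' theorem for P(D|+)
P(D|+) = P(+|D)P(D) / P(+)
       = 0.08854000 / 0.15917972
       = 0.5562


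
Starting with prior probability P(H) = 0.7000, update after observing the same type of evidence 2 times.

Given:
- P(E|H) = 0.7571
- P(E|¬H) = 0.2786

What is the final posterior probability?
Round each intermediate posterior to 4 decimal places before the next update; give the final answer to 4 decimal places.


Sequential Bayesian updating:

Initial prior: P(H) = 0.7000

Update 1:
  P(E) = 0.7571 × 0.7000 + 0.2786 × 0.3000 = 0.52997000 + 0.08358000 = 0.61355000
  P(H|E) = 0.52997000 / 0.61355000 = 0.8638

Update 2:
  P(E) = 0.7571 × 0.8638 + 0.2786 × 0.1362 = 0.65398298 + 0.03794532 = 0.69192830
  P(H|E) = 0.65398298 / 0.69192830 = 0.9452

Final posterior: 0.9452


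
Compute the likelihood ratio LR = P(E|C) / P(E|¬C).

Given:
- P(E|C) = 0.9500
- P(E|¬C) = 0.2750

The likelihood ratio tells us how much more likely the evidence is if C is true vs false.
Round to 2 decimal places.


Likelihood Ratio (LR) = P(E|C) / P(E|¬C)

LR = 0.9500 / 0.2750
   = 3.45

The evidence is 3.45 times more likely if C is true than if C is false.
Because LR exceeds 1, E is evidence for C.


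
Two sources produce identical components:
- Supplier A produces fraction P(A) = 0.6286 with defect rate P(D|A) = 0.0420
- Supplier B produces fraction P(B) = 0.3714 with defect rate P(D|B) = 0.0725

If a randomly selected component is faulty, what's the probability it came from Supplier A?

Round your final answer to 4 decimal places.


Let A = from Supplier A, D = faulty

Given:
- P(A) = 0.6286, P(B) = 0.3714
- P(D|A) = 0.0420, P(D|B) = 0.0725

Step 1: Find P(D)
P(D) = P(D|A)P(A) + P(D|B)P(B)
     = 0.0420 × 0.6286 + 0.0725 × 0.3714
     = 0.02640120 + 0.02692650
     = 0.05332770

Step 2: Apply Bayes' theorem
P(A|D) = P(D|A)P(A) / P(D)
       = 0.02640120 / 0.05332770
       = 0.4951


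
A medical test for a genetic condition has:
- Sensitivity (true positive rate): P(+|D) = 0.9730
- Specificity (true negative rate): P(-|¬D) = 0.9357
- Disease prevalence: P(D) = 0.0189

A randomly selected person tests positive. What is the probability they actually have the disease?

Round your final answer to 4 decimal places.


Let D = has disease, + = positive test

Given:
- P(D) = 0.0189 (prevalence)
- P(+|D) = 0.9730 (sensitivity)
- P(-|¬D) = 0.9357 (specificity)
- P(+|¬D) = 0.0643 (false positive rate = 1 - specificity)

Step 1: Find P(+)
P(+) = P(+|D)P(D) + P(+|¬D)P(¬D)
     = 0.9730 × 0.0189 + 0.0643 × 0.9811
     = 0.01838970 + 0.06308473
     = 0.08147443

Step 2: Apply Bayes' theorem for P(D|+)
P(D|+) = P(+|D)P(D) / P(+)
       = 0.01838970 / 0.08147443
       = 0.2257


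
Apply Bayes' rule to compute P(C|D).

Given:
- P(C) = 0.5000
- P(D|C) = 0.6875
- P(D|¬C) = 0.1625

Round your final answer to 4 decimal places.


Bayes' theorem: P(C|D) = P(D|C) × P(C) / P(D)

Step 1: Calculate P(D) using law of total probability
P(D) = P(D|C)P(C) + P(D|¬C)P(¬C)
     = 0.6875 × 0.5000 + 0.1625 × 0.5000
     = 0.34375000 + 0.08125000
     = 0.42500000

Step 2: Apply Bayes' theorem
P(C|D) = P(D|C) × P(C) / P(D)
       = 0.34375000 / 0.42500000
       = 0.8088


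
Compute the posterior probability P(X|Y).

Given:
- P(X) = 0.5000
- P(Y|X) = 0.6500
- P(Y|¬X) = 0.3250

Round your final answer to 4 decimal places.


Bayes' theorem: P(X|Y) = P(Y|X) × P(X) / P(Y)

Step 1: Calculate P(Y) using law of total probability
P(Y) = P(Y|X)P(X) + P(Y|¬X)P(¬X)
     = 0.6500 × 0.5000 + 0.3250 × 0.5000
     = 0.32500000 + 0.16250000
     = 0.48750000

Step 2: Apply Bayes' theorem
P(X|Y) = P(Y|X) × P(X) / P(Y)
       = 0.32500000 / 0.48750000
       = 0.6667


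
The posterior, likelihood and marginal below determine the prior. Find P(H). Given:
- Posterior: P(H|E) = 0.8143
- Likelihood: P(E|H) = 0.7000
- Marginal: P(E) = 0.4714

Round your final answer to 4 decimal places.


From Bayes' theorem: P(H|E) = P(E|H) × P(H) / P(E)

Rearranging for P(H):
P(H) = P(H|E) × P(E) / P(E|H)
     = 0.8143 × 0.4714 / 0.7000
     = 0.38386102 / 0.7000
     = 0.5484


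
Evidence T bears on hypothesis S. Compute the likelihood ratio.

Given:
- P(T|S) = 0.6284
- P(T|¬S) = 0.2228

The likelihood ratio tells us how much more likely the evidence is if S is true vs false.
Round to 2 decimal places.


Likelihood Ratio (LR) = P(T|S) / P(T|¬S)

LR = 0.6284 / 0.2228
   = 2.82

The evidence is 2.82 times more likely if S is true than if S is false.
Since LR > 1, the evidence supports S over ¬S.


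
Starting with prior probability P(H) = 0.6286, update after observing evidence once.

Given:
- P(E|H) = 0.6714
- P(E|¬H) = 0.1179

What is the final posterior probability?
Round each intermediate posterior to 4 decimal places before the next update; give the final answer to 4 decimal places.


Sequential Bayesian updating:

Initial prior: P(H) = 0.6286

Update 1:
  P(E) = 0.6714 × 0.6286 + 0.1179 × 0.3714 = 0.42204204 + 0.04378806 = 0.46583010
  P(H|E) = 0.42204204 / 0.46583010 = 0.9060

Final posterior: 0.9060


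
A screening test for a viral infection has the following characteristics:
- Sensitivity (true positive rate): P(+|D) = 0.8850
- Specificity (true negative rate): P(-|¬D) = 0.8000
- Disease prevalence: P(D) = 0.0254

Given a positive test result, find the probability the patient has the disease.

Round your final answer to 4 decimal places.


Let D = has disease, + = positive test

Given:
- P(D) = 0.0254 (prevalence)
- P(+|D) = 0.8850 (sensitivity)
- P(-|¬D) = 0.8000 (specificity)
- P(+|¬D) = 0.2000 (false positive rate = 1 - specificity)

Step 1: Find P(+)
P(+) = P(+|D)P(D) + P(+|¬D)P(¬D)
     = 0.8850 × 0.0254 + 0.2000 × 0.9746
     = 0.02247900 + 0.19492000
     = 0.21739900

Step 2: Apply Bayes' theorem for P(D|+)
P(D|+) = P(+|D)P(D) / P(+)
       = 0.02247900 / 0.21739900
       = 0.1034


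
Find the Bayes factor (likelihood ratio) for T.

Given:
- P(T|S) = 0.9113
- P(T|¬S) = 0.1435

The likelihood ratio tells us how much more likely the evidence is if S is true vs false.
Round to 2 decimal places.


Likelihood Ratio (LR) = P(T|S) / P(T|¬S)

LR = 0.9113 / 0.1435
   = 6.35

The evidence is 6.35 times more likely if S is true than if S is false.
Since LR > 1, the evidence supports S over ¬S.


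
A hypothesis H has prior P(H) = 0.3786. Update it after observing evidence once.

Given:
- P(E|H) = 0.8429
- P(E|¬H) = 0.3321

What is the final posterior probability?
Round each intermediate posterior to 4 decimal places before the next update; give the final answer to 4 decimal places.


Sequential Bayesian updating:

Initial prior: P(H) = 0.3786

Update 1:
  P(E) = 0.8429 × 0.3786 + 0.3321 × 0.6214 = 0.31912194 + 0.20636694 = 0.52548888
  P(H|E) = 0.31912194 / 0.52548888 = 0.6073

Final posterior: 0.6073


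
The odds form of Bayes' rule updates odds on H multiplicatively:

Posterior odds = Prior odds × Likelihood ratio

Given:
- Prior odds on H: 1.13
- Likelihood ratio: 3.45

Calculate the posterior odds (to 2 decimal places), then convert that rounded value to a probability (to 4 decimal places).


Step 1: Calculate posterior odds
Posterior odds = Prior odds × LR
               = 1.13 × 3.45
               = 3.90

Step 2: Convert to probability
P(H|E) = Posterior odds / (1 + Posterior odds)
       = 3.90 / (1 + 3.90)
       = 3.90 / 4.90
       = 0.7959

The evidence increased P(H) from 0.5305 to 0.7959.


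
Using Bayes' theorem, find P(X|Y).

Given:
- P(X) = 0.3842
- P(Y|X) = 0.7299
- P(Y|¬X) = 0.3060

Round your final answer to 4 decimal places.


Bayes' theorem: P(X|Y) = P(Y|X) × P(X) / P(Y)

Step 1: Calculate P(Y) using law of total probability
P(Y) = P(Y|X)P(X) + P(Y|¬X)P(¬X)
     = 0.7299 × 0.3842 + 0.3060 × 0.6158
     = 0.28042758 + 0.18843480
     = 0.46886238

Step 2: Apply Bayes' theorem
P(X|Y) = P(Y|X) × P(X) / P(Y)
       = 0.28042758 / 0.46886238
       = 0.5981


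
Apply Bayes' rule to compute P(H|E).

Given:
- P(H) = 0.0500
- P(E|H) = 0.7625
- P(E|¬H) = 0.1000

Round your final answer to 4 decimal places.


Bayes' theorem: P(H|E) = P(E|H) × P(H) / P(E)

Step 1: Calculate P(E) using law of total probability
P(E) = P(E|H)P(H) + P(E|¬H)P(¬H)
     = 0.7625 × 0.0500 + 0.1000 × 0.9500
     = 0.03812500 + 0.09500000
     = 0.13312500

Step 2: Apply Bayes' theorem
P(H|E) = P(E|H) × P(H) / P(E)
       = 0.03812500 / 0.13312500
       = 0.2864


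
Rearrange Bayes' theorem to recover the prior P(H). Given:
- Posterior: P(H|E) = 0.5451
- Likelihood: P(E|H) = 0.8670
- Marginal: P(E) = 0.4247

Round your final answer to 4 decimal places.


From Bayes' theorem: P(H|E) = P(E|H) × P(H) / P(E)

Rearranging for P(H):
P(H) = P(H|E) × P(E) / P(E|H)
     = 0.5451 × 0.4247 / 0.8670
     = 0.23150397 / 0.8670
     = 0.2670


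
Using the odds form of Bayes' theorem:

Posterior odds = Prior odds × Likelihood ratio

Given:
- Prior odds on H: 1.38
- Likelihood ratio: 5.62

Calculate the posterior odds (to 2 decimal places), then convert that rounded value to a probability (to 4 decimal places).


Step 1: Calculate posterior odds
Posterior odds = Prior odds × LR
               = 1.38 × 5.62
               = 7.76

Step 2: Convert to probability
P(H|E) = Posterior odds / (1 + Posterior odds)
       = 7.76 / (1 + 7.76)
       = 7.76 / 8.76
       = 0.8858

The evidence increased P(H) from 0.5798 to 0.8858.


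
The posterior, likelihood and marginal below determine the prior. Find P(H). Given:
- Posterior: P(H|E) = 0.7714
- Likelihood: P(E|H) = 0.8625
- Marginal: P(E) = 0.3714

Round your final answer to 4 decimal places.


From Bayes' theorem: P(H|E) = P(E|H) × P(H) / P(E)

Rearranging for P(H):
P(H) = P(H|E) × P(E) / P(E|H)
     = 0.7714 × 0.3714 / 0.8625
     = 0.28649796 / 0.8625
     = 0.3322


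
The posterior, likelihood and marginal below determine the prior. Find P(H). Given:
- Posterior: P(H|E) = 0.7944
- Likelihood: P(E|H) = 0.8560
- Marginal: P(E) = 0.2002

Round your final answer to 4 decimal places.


From Bayes' theorem: P(H|E) = P(E|H) × P(H) / P(E)

Rearranging for P(H):
P(H) = P(H|E) × P(E) / P(E|H)
     = 0.7944 × 0.2002 / 0.8560
     = 0.15903888 / 0.8560
     = 0.1858


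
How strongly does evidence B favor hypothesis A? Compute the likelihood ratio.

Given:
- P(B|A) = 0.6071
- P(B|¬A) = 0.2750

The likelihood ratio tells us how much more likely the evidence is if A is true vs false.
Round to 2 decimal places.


Likelihood Ratio (LR) = P(B|A) / P(B|¬A)

LR = 0.6071 / 0.2750
   = 2.21

The evidence is 2.21 times more likely if A is true than if A is false.
Because LR exceeds 1, B is evidence for A.


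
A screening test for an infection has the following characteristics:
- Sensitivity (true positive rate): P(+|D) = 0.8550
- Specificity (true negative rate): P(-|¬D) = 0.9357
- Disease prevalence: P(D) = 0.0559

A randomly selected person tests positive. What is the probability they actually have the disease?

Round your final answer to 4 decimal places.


Let D = has disease, + = positive test

Given:
- P(D) = 0.0559 (prevalence)
- P(+|D) = 0.8550 (sensitivity)
- P(-|¬D) = 0.9357 (specificity)
- P(+|¬D) = 0.0643 (false positive rate = 1 - specificity)

Step 1: Find P(+)
P(+) = P(+|D)P(D) + P(+|¬D)P(¬D)
     = 0.8550 × 0.0559 + 0.0643 × 0.9441
     = 0.04779450 + 0.06070563
     = 0.10850013

Step 2: Apply Bayes' theorem for P(D|+)
P(D|+) = P(+|D)P(D) / P(+)
       = 0.04779450 / 0.10850013
       = 0.4405


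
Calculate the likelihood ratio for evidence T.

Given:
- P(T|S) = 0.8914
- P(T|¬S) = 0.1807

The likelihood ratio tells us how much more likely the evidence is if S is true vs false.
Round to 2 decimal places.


Likelihood Ratio (LR) = P(T|S) / P(T|¬S)

LR = 0.8914 / 0.1807
   = 4.93

The evidence is 4.93 times more likely if S is true than if S is false.
Since LR > 1, the evidence supports S over ¬S.


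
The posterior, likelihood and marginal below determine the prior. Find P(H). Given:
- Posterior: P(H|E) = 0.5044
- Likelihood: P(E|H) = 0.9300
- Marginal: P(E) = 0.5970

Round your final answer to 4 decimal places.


From Bayes' theorem: P(H|E) = P(E|H) × P(H) / P(E)

Rearranging for P(H):
P(H) = P(H|E) × P(E) / P(E|H)
     = 0.5044 × 0.5970 / 0.9300
     = 0.30112680 / 0.9300
     = 0.3238


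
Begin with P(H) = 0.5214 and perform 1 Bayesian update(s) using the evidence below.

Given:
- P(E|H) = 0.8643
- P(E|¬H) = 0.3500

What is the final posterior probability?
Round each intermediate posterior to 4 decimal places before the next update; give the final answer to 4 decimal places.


Sequential Bayesian updating:

Initial prior: P(H) = 0.5214

Update 1:
  P(E) = 0.8643 × 0.5214 + 0.3500 × 0.4786 = 0.45064602 + 0.16751000 = 0.61815602
  P(H|E) = 0.45064602 / 0.61815602 = 0.7290

Final posterior: 0.7290


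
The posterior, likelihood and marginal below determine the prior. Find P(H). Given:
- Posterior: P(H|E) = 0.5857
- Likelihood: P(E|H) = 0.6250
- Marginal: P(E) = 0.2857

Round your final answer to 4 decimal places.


From Bayes' theorem: P(H|E) = P(E|H) × P(H) / P(E)

Rearranging for P(H):
P(H) = P(H|E) × P(E) / P(E|H)
     = 0.5857 × 0.2857 / 0.6250
     = 0.16733449 / 0.6250
     = 0.2677


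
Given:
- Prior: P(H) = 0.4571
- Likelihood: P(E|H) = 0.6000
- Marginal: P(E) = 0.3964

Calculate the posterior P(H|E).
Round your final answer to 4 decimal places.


Using Bayes' theorem:

P(H|E) = P(E|H) × P(H) / P(E)
       = 0.6000 × 0.4571 / 0.3964
       = 0.27426000 / 0.3964
       = 0.6919

The evidence strengthens our belief in H.
Prior: 0.4571 → Posterior: 0.6919


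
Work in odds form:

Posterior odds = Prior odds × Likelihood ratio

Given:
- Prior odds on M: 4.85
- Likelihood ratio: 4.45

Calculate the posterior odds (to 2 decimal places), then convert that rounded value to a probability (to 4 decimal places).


Step 1: Calculate posterior odds
Posterior odds = Prior odds × LR
               = 4.85 × 4.45
               = 21.58

Step 2: Convert to probability
P(M|E) = Posterior odds / (1 + Posterior odds)
       = 21.58 / (1 + 21.58)
       = 21.58 / 22.58
       = 0.9557

The evidence increased P(M) from 0.8291 to 0.9557.


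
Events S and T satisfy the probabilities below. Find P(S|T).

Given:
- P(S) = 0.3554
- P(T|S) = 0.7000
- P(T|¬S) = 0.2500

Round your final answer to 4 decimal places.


Bayes' theorem: P(S|T) = P(T|S) × P(S) / P(T)

Step 1: Calculate P(T) using law of total probability
P(T) = P(T|S)P(S) + P(T|¬S)P(¬S)
     = 0.7000 × 0.3554 + 0.2500 × 0.6446
     = 0.24878000 + 0.16115000
     = 0.40993000

Step 2: Apply Bayes' theorem
P(S|T) = P(T|S) × P(S) / P(T)
       = 0.24878000 / 0.40993000
       = 0.6069


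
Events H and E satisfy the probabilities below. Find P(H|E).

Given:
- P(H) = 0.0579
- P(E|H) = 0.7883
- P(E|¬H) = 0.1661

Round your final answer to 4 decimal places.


Bayes' theorem: P(H|E) = P(E|H) × P(H) / P(E)

Step 1: Calculate P(E) using law of total probability
P(E) = P(E|H)P(H) + P(E|¬H)P(¬H)
     = 0.7883 × 0.0579 + 0.1661 × 0.9421
     = 0.04564257 + 0.15648281
     = 0.20212538

Step 2: Apply Bayes' theorem
P(H|E) = P(E|H) × P(H) / P(E)
       = 0.04564257 / 0.20212538
       = 0.2258


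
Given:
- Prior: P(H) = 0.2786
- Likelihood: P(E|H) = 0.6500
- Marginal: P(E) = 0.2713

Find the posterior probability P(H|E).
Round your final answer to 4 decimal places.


Using Bayes' theorem:

P(H|E) = P(E|H) × P(H) / P(E)
       = 0.6500 × 0.2786 / 0.2713
       = 0.18109000 / 0.2713
       = 0.6675

The evidence strengthens our belief in H.
Prior: 0.2786 → Posterior: 0.6675


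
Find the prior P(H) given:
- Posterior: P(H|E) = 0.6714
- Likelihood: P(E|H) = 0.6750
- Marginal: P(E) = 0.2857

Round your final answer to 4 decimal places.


From Bayes' theorem: P(H|E) = P(E|H) × P(H) / P(E)

Rearranging for P(H):
P(H) = P(H|E) × P(E) / P(E|H)
     = 0.6714 × 0.2857 / 0.6750
     = 0.19181898 / 0.6750
     = 0.2842


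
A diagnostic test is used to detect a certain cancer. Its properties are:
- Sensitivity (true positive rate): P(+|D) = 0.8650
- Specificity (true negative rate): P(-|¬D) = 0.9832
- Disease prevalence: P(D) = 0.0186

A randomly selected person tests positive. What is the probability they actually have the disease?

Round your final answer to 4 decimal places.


Let D = has disease, + = positive test

Given:
- P(D) = 0.0186 (prevalence)
- P(+|D) = 0.8650 (sensitivity)
- P(-|¬D) = 0.9832 (specificity)
- P(+|¬D) = 0.0168 (false positive rate = 1 - specificity)

Step 1: Find P(+)
P(+) = P(+|D)P(D) + P(+|¬D)P(¬D)
     = 0.8650 × 0.0186 + 0.0168 × 0.9814
     = 0.01608900 + 0.01648752
     = 0.03257652

Step 2: Apply Bayes' theorem for P(D|+)
P(D|+) = P(+|D)P(D) / P(+)
       = 0.01608900 / 0.03257652
       = 0.4939


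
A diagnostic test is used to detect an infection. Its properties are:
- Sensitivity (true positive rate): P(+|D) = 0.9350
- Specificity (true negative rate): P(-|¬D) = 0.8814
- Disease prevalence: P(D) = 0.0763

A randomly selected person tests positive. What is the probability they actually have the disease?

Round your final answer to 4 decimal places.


Let D = has disease, + = positive test

Given:
- P(D) = 0.0763 (prevalence)
- P(+|D) = 0.9350 (sensitivity)
- P(-|¬D) = 0.8814 (specificity)
- P(+|¬D) = 0.1186 (false positive rate = 1 - specificity)

Step 1: Find P(+)
P(+) = P(+|D)P(D) + P(+|¬D)P(¬D)
     = 0.9350 × 0.0763 + 0.1186 × 0.9237
     = 0.07134050 + 0.10955082
     = 0.18089132

Step 2: Apply Bayes' theorem for P(D|+)
P(D|+) = P(+|D)P(D) / P(+)
       = 0.07134050 / 0.18089132
       = 0.3944


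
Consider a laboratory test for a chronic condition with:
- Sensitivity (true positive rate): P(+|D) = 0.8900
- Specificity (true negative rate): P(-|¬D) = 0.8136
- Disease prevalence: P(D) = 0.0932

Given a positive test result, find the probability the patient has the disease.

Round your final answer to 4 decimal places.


Let D = has disease, + = positive test

Given:
- P(D) = 0.0932 (prevalence)
- P(+|D) = 0.8900 (sensitivity)
- P(-|¬D) = 0.8136 (specificity)
- P(+|¬D) = 0.1864 (false positive rate = 1 - specificity)

Step 1: Find P(+)
P(+) = P(+|D)P(D) + P(+|¬D)P(¬D)
     = 0.8900 × 0.0932 + 0.1864 × 0.9068
     = 0.08294800 + 0.16902752
     = 0.25197552

Step 2: Apply Bayes' theorem for P(D|+)
P(D|+) = P(+|D)P(D) / P(+)
       = 0.08294800 / 0.25197552
       = 0.3292


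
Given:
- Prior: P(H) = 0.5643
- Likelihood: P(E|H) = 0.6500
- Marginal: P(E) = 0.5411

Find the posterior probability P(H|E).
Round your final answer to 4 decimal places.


Using Bayes' theorem:

P(H|E) = P(E|H) × P(H) / P(E)
       = 0.6500 × 0.5643 / 0.5411
       = 0.36679500 / 0.5411
       = 0.6779

The evidence strengthens our belief in H.
Prior: 0.5643 → Posterior: 0.6779


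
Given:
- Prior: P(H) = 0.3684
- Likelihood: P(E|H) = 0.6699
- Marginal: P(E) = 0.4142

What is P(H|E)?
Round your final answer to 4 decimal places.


Using Bayes' theorem:

P(H|E) = P(E|H) × P(H) / P(E)
       = 0.6699 × 0.3684 / 0.4142
       = 0.24679116 / 0.4142
       = 0.5958

The evidence strengthens our belief in H.
Prior: 0.3684 → Posterior: 0.5958


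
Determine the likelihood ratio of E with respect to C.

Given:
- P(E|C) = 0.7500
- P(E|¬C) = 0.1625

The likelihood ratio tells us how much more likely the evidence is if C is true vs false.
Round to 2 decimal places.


Likelihood Ratio (LR) = P(E|C) / P(E|¬C)

LR = 0.7500 / 0.1625
   = 4.62

The evidence is 4.62 times more likely if C is true than if C is false.
Since LR > 1, the evidence supports C over ¬C.


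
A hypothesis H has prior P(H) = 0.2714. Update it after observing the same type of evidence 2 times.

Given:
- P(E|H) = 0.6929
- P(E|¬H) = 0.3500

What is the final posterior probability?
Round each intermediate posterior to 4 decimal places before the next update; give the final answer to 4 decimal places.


Sequential Bayesian updating:

Initial prior: P(H) = 0.2714

Update 1:
  P(E) = 0.6929 × 0.2714 + 0.3500 × 0.7286 = 0.18805306 + 0.25501000 = 0.44306306
  P(H|E) = 0.18805306 / 0.44306306 = 0.4244

Update 2:
  P(E) = 0.6929 × 0.4244 + 0.3500 × 0.5756 = 0.29406676 + 0.20146000 = 0.49552676
  P(H|E) = 0.29406676 / 0.49552676 = 0.5934

Final posterior: 0.5934


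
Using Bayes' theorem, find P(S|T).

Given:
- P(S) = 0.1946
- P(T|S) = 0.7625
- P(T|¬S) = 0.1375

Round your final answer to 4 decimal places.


Bayes' theorem: P(S|T) = P(T|S) × P(S) / P(T)

Step 1: Calculate P(T) using law of total probability
P(T) = P(T|S)P(S) + P(T|¬S)P(¬S)
     = 0.7625 × 0.1946 + 0.1375 × 0.8054
     = 0.14838250 + 0.11074250
     = 0.25912500

Step 2: Apply Bayes' theorem
P(S|T) = P(T|S) × P(S) / P(T)
       = 0.14838250 / 0.25912500
       = 0.5726


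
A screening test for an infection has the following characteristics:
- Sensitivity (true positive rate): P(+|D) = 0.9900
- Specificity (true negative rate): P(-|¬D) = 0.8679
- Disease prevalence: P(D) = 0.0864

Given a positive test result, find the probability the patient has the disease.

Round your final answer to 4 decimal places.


Let D = has disease, + = positive test

Given:
- P(D) = 0.0864 (prevalence)
- P(+|D) = 0.9900 (sensitivity)
- P(-|¬D) = 0.8679 (specificity)
- P(+|¬D) = 0.1321 (false positive rate = 1 - specificity)

Step 1: Find P(+)
P(+) = P(+|D)P(D) + P(+|¬D)P(¬D)
     = 0.9900 × 0.0864 + 0.1321 × 0.9136
     = 0.08553600 + 0.12068656
     = 0.20622256

Step 2: Apply Bayes' theorem for P(D|+)
P(D|+) = P(+|D)P(D) / P(+)
       = 0.08553600 / 0.20622256
       = 0.4148


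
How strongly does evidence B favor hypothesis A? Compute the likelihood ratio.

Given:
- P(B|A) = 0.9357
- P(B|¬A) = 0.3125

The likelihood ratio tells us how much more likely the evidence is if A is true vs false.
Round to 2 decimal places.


Likelihood Ratio (LR) = P(B|A) / P(B|¬A)

LR = 0.9357 / 0.3125
   = 2.99

The evidence is 2.99 times more likely if A is true than if A is false.
Because LR exceeds 1, B is evidence for A.


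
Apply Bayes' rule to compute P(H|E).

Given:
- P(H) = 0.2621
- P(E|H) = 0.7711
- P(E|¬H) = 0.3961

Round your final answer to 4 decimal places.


Bayes' theorem: P(H|E) = P(E|H) × P(H) / P(E)

Step 1: Calculate P(E) using law of total probability
P(E) = P(E|H)P(H) + P(E|¬H)P(¬H)
     = 0.7711 × 0.2621 + 0.3961 × 0.7379
     = 0.20210531 + 0.29228219
     = 0.49438750

Step 2: Apply Bayes' theorem
P(H|E) = P(E|H) × P(H) / P(E)
       = 0.20210531 / 0.49438750
       = 0.4088


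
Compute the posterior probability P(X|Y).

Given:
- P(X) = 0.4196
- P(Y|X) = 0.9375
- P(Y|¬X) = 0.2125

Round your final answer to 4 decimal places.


Bayes' theorem: P(X|Y) = P(Y|X) × P(X) / P(Y)

Step 1: Calculate P(Y) using law of total probability
P(Y) = P(Y|X)P(X) + P(Y|¬X)P(¬X)
     = 0.9375 × 0.4196 + 0.2125 × 0.5804
     = 0.39337500 + 0.12333500
     = 0.51671000

Step 2: Apply Bayes' theorem
P(X|Y) = P(Y|X) × P(X) / P(Y)
       = 0.39337500 / 0.51671000
       = 0.7613


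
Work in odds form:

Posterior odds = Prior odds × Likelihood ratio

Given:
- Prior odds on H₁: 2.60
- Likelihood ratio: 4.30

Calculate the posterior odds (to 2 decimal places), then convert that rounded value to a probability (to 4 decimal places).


Step 1: Calculate posterior odds
Posterior odds = Prior odds × LR
               = 2.60 × 4.30
               = 11.18

Step 2: Convert to probability
P(H₁|E) = Posterior odds / (1 + Posterior odds)
       = 11.18 / (1 + 11.18)
       = 11.18 / 12.18
       = 0.9179

The evidence increased P(H₁) from 0.7222 to 0.9179.


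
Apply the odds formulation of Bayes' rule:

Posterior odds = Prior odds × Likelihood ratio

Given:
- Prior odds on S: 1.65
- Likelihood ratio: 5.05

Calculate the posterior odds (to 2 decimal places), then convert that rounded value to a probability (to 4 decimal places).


Step 1: Calculate posterior odds
Posterior odds = Prior odds × LR
               = 1.65 × 5.05
               = 8.33

Step 2: Convert to probability
P(S|E) = Posterior odds / (1 + Posterior odds)
       = 8.33 / (1 + 8.33)
       = 8.33 / 9.33
       = 0.8928

The evidence increased P(S) from 0.6226 to 0.8928.


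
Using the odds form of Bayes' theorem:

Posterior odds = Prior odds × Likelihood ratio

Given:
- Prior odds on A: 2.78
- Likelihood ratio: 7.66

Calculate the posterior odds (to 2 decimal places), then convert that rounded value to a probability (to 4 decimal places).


Step 1: Calculate posterior odds
Posterior odds = Prior odds × LR
               = 2.78 × 7.66
               = 21.29

Step 2: Convert to probability
P(A|E) = Posterior odds / (1 + Posterior odds)
       = 21.29 / (1 + 21.29)
       = 21.29 / 22.29
       = 0.9551

The evidence increased P(A) from 0.7354 to 0.9551.


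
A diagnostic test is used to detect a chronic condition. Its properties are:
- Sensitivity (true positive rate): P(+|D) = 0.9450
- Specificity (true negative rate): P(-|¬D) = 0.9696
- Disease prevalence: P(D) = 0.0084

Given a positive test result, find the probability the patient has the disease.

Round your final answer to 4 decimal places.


Let D = has disease, + = positive test

Given:
- P(D) = 0.0084 (prevalence)
- P(+|D) = 0.9450 (sensitivity)
- P(-|¬D) = 0.9696 (specificity)
- P(+|¬D) = 0.0304 (false positive rate = 1 - specificity)

Step 1: Find P(+)
P(+) = P(+|D)P(D) + P(+|¬D)P(¬D)
     = 0.9450 × 0.0084 + 0.0304 × 0.9916
     = 0.00793800 + 0.03014464
     = 0.03808264

Step 2: Apply Bayes' theorem for P(D|+)
P(D|+) = P(+|D)P(D) / P(+)
       = 0.00793800 / 0.03808264
       = 0.2084


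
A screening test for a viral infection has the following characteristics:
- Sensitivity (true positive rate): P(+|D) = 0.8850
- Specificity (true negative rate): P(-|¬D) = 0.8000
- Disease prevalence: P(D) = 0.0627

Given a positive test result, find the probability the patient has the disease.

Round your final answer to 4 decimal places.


Let D = has disease, + = positive test

Given:
- P(D) = 0.0627 (prevalence)
- P(+|D) = 0.8850 (sensitivity)
- P(-|¬D) = 0.8000 (specificity)
- P(+|¬D) = 0.2000 (false positive rate = 1 - specificity)

Step 1: Find P(+)
P(+) = P(+|D)P(D) + P(+|¬D)P(¬D)
     = 0.8850 × 0.0627 + 0.2000 × 0.9373
     = 0.05548950 + 0.18746000
     = 0.24294950

Step 2: Apply Bayes' theorem for P(D|+)
P(D|+) = P(+|D)P(D) / P(+)
       = 0.05548950 / 0.24294950
       = 0.2284


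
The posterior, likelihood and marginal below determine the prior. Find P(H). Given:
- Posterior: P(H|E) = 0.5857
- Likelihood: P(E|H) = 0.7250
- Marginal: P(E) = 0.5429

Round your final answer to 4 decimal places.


From Bayes' theorem: P(H|E) = P(E|H) × P(H) / P(E)

Rearranging for P(H):
P(H) = P(H|E) × P(E) / P(E|H)
     = 0.5857 × 0.5429 / 0.7250
     = 0.31797653 / 0.7250
     = 0.4386


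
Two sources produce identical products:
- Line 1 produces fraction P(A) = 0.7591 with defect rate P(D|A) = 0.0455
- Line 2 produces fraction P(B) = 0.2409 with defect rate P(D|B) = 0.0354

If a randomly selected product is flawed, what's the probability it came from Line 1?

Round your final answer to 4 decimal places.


Let A = from Line 1, D = flawed

Given:
- P(A) = 0.7591, P(B) = 0.2409
- P(D|A) = 0.0455, P(D|B) = 0.0354

Step 1: Find P(D)
P(D) = P(D|A)P(A) + P(D|B)P(B)
     = 0.0455 × 0.7591 + 0.0354 × 0.2409
     = 0.03453905 + 0.00852786
     = 0.04306691

Step 2: Apply Bayes' theorem
P(A|D) = P(D|A)P(A) / P(D)
       = 0.03453905 / 0.04306691
       = 0.8020


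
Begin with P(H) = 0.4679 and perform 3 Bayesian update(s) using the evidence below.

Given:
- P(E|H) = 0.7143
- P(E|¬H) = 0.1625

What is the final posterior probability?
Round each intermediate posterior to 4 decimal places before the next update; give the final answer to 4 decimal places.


Sequential Bayesian updating:

Initial prior: P(H) = 0.4679

Update 1:
  P(E) = 0.7143 × 0.4679 + 0.1625 × 0.5321 = 0.33422097 + 0.08646625 = 0.42068722
  P(H|E) = 0.33422097 / 0.42068722 = 0.7945

Update 2:
  P(E) = 0.7143 × 0.7945 + 0.1625 × 0.2055 = 0.56751135 + 0.03339375 = 0.60090510
  P(H|E) = 0.56751135 / 0.60090510 = 0.9444

Update 3:
  P(E) = 0.7143 × 0.9444 + 0.1625 × 0.0556 = 0.67458492 + 0.00903500 = 0.68361992
  P(H|E) = 0.67458492 / 0.68361992 = 0.9868

Final posterior: 0.9868


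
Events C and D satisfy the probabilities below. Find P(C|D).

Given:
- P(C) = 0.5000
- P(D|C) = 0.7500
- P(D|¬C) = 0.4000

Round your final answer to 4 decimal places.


Bayes' theorem: P(C|D) = P(D|C) × P(C) / P(D)

Step 1: Calculate P(D) using law of total probability
P(D) = P(D|C)P(C) + P(D|¬C)P(¬C)
     = 0.7500 × 0.5000 + 0.4000 × 0.5000
     = 0.37500000 + 0.20000000
     = 0.57500000

Step 2: Apply Bayes' theorem
P(C|D) = P(D|C) × P(C) / P(D)
       = 0.37500000 / 0.57500000
       = 0.6522


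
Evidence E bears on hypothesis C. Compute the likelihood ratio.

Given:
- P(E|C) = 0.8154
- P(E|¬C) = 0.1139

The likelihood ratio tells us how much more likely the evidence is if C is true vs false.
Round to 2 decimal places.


Likelihood Ratio (LR) = P(E|C) / P(E|¬C)

LR = 0.8154 / 0.1139
   = 7.16

The evidence is 7.16 times more likely if C is true than if C is false.
LR > 1, so observing E raises the odds in favor of C.
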